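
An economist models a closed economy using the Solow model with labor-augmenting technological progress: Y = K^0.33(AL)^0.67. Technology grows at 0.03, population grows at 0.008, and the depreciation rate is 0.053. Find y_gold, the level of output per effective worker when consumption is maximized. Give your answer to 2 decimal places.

y_gold ≈ 1.89

Break-even investment rate: n + g + δ = 0.008 + 0.03 + 0.053 = 0.091.
At the golden rule the marginal product of capital equals n+g+δ: 0.33·k^(0.33−1) = 0.091. Solving, k_gold = (0.33/0.091)^(1/0.67) ≈ 6.8396.
Output: y_gold = k_gold^0.33 = 6.8396^0.33 ≈ 1.8861.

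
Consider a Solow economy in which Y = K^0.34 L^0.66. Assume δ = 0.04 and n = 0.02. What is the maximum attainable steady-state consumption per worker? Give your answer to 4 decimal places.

c_gold ≈ 1.6130

Break-even investment rate: n + δ = 0.02 + 0.04 = 0.06.
Golden rule sets MPK = n+δ: 0.34·k^(0.34−1) = 0.06, so k_gold = (0.34/0.06)^(1/0.66) ≈ 13.8486.
y_gold = 13.8486^0.34 ≈ 2.4439.
c_gold = y_gold − (n+δ)·k_gold = 2.4439 − 0.06·13.8486 ≈ 1.6130.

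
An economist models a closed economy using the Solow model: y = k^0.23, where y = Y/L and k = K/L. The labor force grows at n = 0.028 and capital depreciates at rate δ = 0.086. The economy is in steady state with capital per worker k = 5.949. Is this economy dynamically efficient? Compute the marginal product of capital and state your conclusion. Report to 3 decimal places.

dynamically inefficient; MPK ≈ 0.058

Capital per worker breaks even when investment replaces (n + δ)·k; here n + δ = 0.114.
MPK = 0.23·k^(0.23−1) = 0.23·5.949^(-0.77) ≈ 0.0583.
MPK < 0.114, so the economy is dynamically inefficient (over-saving).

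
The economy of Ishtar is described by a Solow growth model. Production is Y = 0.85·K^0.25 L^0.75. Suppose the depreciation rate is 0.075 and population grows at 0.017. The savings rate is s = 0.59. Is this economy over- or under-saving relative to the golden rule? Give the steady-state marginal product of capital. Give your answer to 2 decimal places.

over-saving; MPK ≈ 0.04

n + δ = 0.017 + 0.075 = 0.092.
Steady-state k*: s·A·k^0.25 = 0.092·k gives k* = (0.59·0.85/0.092)^(1/0.75) ≈ 9.5935.
MPK = 0.25·0.85·9.5935^(-0.75) ≈ 0.0390.
MPK < n+δ = 0.092, so the economy is dynamically inefficient (over-saving).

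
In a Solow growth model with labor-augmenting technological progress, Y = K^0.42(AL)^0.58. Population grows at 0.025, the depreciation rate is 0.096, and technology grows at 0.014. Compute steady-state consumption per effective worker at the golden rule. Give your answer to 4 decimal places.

c_gold ≈ 1.3194

Capital per effective worker breaks even when investment replaces (n + g + δ)·k; here n + g + δ = 0.135.
At the golden rule the marginal product of capital equals n+g+δ: 0.42·k^(0.42−1) = 0.135. Solving, k_gold = (0.42/0.135)^(1/0.58) ≈ 7.0771.
y_gold = 7.0771^0.42 ≈ 2.2748.
c_gold = y_gold − (n+g+δ)·k_gold = 2.2748 − 0.135·7.0771 ≈ 1.3194.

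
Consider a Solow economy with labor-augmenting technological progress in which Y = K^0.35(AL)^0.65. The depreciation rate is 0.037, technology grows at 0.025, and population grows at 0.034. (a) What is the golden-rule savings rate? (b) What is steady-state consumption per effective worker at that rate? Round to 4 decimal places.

Capital per effective worker breaks even when investment replaces (n + g + δ)·k; here n + g + δ = 0.096.
For Cobb-Douglas, s_gold equals capital's share: s_gold = 0.35.
Maximizing c = f(k) − (n+g+δ)·k gives f'(k) = n+g+δ, i.e. 0.35·k^(0.35−1) = 0.096, so k_gold = (0.35/0.096)^(1/0.65) ≈ 7.3165.
y_gold = 7.3165^0.35 ≈ 2.0068; c_gold = (1−0.35)·y_gold ≈ 1.3044.

(a) s_gold = 0.3500; (b) c_gold ≈ 1.3044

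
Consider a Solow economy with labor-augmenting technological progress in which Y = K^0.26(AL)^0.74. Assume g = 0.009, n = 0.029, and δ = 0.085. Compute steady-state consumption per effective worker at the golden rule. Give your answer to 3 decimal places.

Capital per effective worker breaks even when investment replaces (n + g + δ)·k; here n + g + δ = 0.123.
Setting f'(k) = n+g+δ gives 0.26·k^(0.26−1) = 0.123, hence k_gold = (0.26/0.123)^(1/0.74) ≈ 2.7497.
y_gold = 2.7497^0.26 ≈ 1.3008.
c_gold = y_gold − (n+g+δ)·k_gold = 1.3008 − 0.123·2.7497 ≈ 0.9626.

c_gold ≈ 0.963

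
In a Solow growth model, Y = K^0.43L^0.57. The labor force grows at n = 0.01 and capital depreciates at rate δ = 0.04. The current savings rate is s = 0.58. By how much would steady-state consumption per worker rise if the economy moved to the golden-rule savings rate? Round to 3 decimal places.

The effective depreciation rate is n + δ = 0.01 + 0.04 = 0.05.
Current steady state (s = 0.58): k* = (0.58/0.05)^(1/0.57) ≈ 73.7005, y* = 73.7005^0.43 ≈ 6.3535, c* = (1−0.58)·6.3535 ≈ 2.6685.
Golden rule sets MPK = n+δ: 0.43·k^(0.43−1) = 0.05, so k_gold = (0.43/0.05)^(1/0.57) ≈ 43.5984.
y_gold = 43.5984^0.43 ≈ 5.0696, c_gold = y_gold − 0.05·k_gold ≈ 2.8897.
Gain: Δc = 2.8897 − 2.6685 ≈ 0.2212.

Δc ≈ 0.221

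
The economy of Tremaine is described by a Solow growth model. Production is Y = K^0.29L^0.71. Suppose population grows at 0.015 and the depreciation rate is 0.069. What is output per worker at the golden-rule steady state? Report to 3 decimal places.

Break-even investment rate: n + δ = 0.015 + 0.069 = 0.084.
At the golden rule the marginal product of capital equals n+δ: 0.29·k^(0.29−1) = 0.084. Solving, k_gold = (0.29/0.084)^(1/0.71) ≈ 5.7268.
Output: y_gold = k_gold^0.29 = 5.7268^0.29 ≈ 1.6588.

y_gold ≈ 1.659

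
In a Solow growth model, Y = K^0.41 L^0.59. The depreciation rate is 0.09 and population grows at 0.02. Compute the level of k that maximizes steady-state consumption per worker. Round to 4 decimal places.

k_gold ≈ 9.2995

n + δ = 0.02 + 0.09 = 0.11.
Golden rule sets MPK = n+δ: 0.41·k^(0.41−1) = 0.11, so k_gold = (0.41/0.11)^(1/0.59) ≈ 9.2995.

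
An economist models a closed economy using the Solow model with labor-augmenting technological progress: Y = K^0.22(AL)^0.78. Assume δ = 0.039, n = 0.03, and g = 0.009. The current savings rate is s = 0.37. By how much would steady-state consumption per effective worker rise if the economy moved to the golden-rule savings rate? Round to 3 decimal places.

Δc ≈ 0.068

Break-even investment rate: n + g + δ = 0.03 + 0.009 + 0.039 = 0.078.
Current steady state (s = 0.37): k* = (0.37/0.078)^(1/0.78) ≈ 7.3587, y* = 7.3587^0.22 ≈ 1.5513, c* = (1−0.37)·1.5513 ≈ 0.9773.
Maximizing c = f(k) − (n+g+δ)·k gives f'(k) = n+g+δ, i.e. 0.22·k^(0.22−1) = 0.078, so k_gold = (0.22/0.078)^(1/0.78) ≈ 3.7787.
y_gold = 3.7787^0.22 ≈ 1.3397, c_gold = y_gold − 0.078·k_gold ≈ 1.0450.
Gain: Δc = 1.0450 − 0.9773 ≈ 0.0677.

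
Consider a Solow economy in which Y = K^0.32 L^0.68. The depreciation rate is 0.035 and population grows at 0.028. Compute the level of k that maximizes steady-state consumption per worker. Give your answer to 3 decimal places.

k_gold ≈ 10.913

n + δ = 0.028 + 0.035 = 0.063.
At the golden rule the marginal product of capital equals n+δ: 0.32·k^(0.32−1) = 0.063. Solving, k_gold = (0.32/0.063)^(1/0.68) ≈ 10.9133.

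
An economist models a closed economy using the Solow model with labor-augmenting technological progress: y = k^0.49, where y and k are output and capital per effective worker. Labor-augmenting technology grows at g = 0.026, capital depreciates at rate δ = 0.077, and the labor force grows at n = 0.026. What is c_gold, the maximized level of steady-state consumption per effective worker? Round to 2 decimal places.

c_gold ≈ 1.84

n + g + δ = 0.026 + 0.026 + 0.077 = 0.129.
Maximizing c = f(k) − (n+g+δ)·k gives f'(k) = n+g+δ, i.e. 0.49·k^(0.49−1) = 0.129, so k_gold = (0.49/0.129)^(1/0.51) ≈ 13.6925.
y_gold = 13.6925^0.49 ≈ 3.6048.
c_gold = y_gold − (n+g+δ)·k_gold = 3.6048 − 0.129·13.6925 ≈ 1.8384.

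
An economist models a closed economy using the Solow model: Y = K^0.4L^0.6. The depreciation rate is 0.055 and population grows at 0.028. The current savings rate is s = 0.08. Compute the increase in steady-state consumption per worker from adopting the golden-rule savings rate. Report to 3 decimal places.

n + δ = 0.028 + 0.055 = 0.083.
Current steady state (s = 0.08): k* = (0.08/0.083)^(1/0.6) ≈ 0.9405, y* = 0.9405^0.4 ≈ 0.9758, c* = (1−0.08)·0.9758 ≈ 0.8977.
Golden rule sets MPK = n+δ: 0.4·k^(0.4−1) = 0.083, so k_gold = (0.4/0.083)^(1/0.6) ≈ 13.7500.
y_gold = 13.7500^0.4 ≈ 2.8531, c_gold = y_gold − 0.083·k_gold ≈ 1.7119.
Gain: Δc = 1.7119 − 0.8977 ≈ 0.8142.

Δc ≈ 0.814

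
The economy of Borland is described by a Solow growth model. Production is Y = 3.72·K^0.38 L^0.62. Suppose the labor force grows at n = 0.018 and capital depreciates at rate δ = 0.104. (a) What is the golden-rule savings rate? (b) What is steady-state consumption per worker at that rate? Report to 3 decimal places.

(a) s_gold = 0.380; (b) c_gold ≈ 10.352

The effective depreciation rate is n + δ = 0.018 + 0.104 = 0.122.
For Cobb-Douglas, s_gold equals capital's share: s_gold = 0.38.
Setting f'(k) = n+δ gives 0.38·3.72·k^(0.38−1) = 0.122, hence k_gold = (0.38·3.72/0.122)^(1/0.62) ≈ 52.0086.
y_gold = 3.72·52.0086^0.38 ≈ 16.6975; c_gold = (1−0.38)·y_gold ≈ 10.3525.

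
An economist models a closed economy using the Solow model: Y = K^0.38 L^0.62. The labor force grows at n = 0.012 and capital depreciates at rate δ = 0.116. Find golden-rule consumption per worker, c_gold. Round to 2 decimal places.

Break-even investment rate: n + δ = 0.012 + 0.116 = 0.128.
Setting f'(k) = n+δ gives 0.38·k^(0.38−1) = 0.128, hence k_gold = (0.38/0.128)^(1/0.62) ≈ 5.7838.
y_gold = 5.7838^0.38 ≈ 1.9482.
c_gold = y_gold − (n+δ)·k_gold = 1.9482 − 0.128·5.7838 ≈ 1.2079.

c_gold ≈ 1.21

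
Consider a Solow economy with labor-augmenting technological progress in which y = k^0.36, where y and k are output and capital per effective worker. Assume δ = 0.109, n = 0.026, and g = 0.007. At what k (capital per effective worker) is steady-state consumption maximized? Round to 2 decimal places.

The effective depreciation rate is n + g + δ = 0.026 + 0.007 + 0.109 = 0.142.
At the golden rule the marginal product of capital equals n+g+δ: 0.36·k^(0.36−1) = 0.142. Solving, k_gold = (0.36/0.142)^(1/0.64) ≈ 4.2783.

k_gold ≈ 4.28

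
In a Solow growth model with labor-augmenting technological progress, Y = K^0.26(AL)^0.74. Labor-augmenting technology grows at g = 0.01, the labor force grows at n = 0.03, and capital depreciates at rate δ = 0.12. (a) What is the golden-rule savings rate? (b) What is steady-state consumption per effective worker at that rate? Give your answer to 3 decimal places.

Break-even investment rate: n + g + δ = 0.03 + 0.01 + 0.12 = 0.16.
For Cobb-Douglas, s_gold equals capital's share: s_gold = 0.26.
Golden rule sets MPK = n+g+δ: 0.26·k^(0.26−1) = 0.16, so k_gold = (0.26/0.16)^(1/0.74) ≈ 1.9272.
y_gold = 1.9272^0.26 ≈ 1.1860; c_gold = (1−0.26)·y_gold ≈ 0.8776.

(a) s_gold = 0.260; (b) c_gold ≈ 0.878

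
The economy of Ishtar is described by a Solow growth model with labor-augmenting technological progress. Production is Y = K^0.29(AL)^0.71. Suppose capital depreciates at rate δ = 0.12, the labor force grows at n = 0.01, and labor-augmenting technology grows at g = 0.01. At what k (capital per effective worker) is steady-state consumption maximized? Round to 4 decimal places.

k_gold ≈ 2.7890

Break-even investment rate: n + g + δ = 0.01 + 0.01 + 0.12 = 0.14.
Setting f'(k) = n+g+δ gives 0.29·k^(0.29−1) = 0.14, hence k_gold = (0.29/0.14)^(1/0.71) ≈ 2.7890.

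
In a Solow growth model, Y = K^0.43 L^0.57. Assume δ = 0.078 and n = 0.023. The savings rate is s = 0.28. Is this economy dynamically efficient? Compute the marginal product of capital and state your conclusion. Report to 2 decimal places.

dynamically efficient; MPK ≈ 0.16

n + δ = 0.023 + 0.078 = 0.101.
Steady-state k*: s·k^0.43 = 0.101·k gives k* = (0.28/0.101)^(1/0.57) ≈ 5.9828.
MPK = 0.43·5.9828^(-0.57) ≈ 0.1551.
MPK > n+δ = 0.101, so the economy is dynamically efficient (under-saving).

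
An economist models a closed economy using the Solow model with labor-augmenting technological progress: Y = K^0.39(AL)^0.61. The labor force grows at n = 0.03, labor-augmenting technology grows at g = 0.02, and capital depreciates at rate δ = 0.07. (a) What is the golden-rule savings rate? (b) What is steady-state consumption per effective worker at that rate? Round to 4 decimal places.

(a) s_gold = 0.3900; (b) c_gold ≈ 1.2960

Capital per effective worker breaks even when investment replaces (n + g + δ)·k; here n + g + δ = 0.12.
For Cobb-Douglas, s_gold equals capital's share: s_gold = 0.39.
At the golden rule the marginal product of capital equals n+g+δ: 0.39·k^(0.39−1) = 0.12. Solving, k_gold = (0.39/0.12)^(1/0.61) ≈ 6.9048.
y_gold = 6.9048^0.39 ≈ 2.1246; c_gold = (1−0.39)·y_gold ≈ 1.2960.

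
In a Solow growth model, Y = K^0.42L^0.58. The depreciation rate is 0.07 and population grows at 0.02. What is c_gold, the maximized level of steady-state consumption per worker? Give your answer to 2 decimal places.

c_gold ≈ 1.77

The effective depreciation rate is n + δ = 0.02 + 0.07 = 0.09.
At the golden rule the marginal product of capital equals n+δ: 0.42·k^(0.42−1) = 0.09. Solving, k_gold = (0.42/0.09)^(1/0.58) ≈ 14.2384.
y_gold = 14.2384^0.42 ≈ 3.0511.
c_gold = y_gold − (n+δ)·k_gold = 3.0511 − 0.09·14.2384 ≈ 1.7696.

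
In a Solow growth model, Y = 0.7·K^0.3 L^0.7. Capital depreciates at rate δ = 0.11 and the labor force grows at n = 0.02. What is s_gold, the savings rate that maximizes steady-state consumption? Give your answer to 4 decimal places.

Break-even investment rate: n + δ = 0.02 + 0.11 = 0.13.
At the golden rule MPK = n+δ, and in any Cobb-Douglas steady state s = (n+δ)·k/y = MPK·k/y = capital's share 0.3.

s_gold = 0.3000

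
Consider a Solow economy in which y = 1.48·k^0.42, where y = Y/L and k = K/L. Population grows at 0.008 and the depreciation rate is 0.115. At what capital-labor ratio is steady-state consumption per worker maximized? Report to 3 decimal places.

n + δ = 0.008 + 0.115 = 0.123.
At the golden rule the marginal product of capital equals n+δ: 0.42·1.48·k^(0.42−1) = 0.123. Solving, k_gold = (0.42·1.48/0.123)^(1/0.58) ≈ 16.3348.

k_gold ≈ 16.335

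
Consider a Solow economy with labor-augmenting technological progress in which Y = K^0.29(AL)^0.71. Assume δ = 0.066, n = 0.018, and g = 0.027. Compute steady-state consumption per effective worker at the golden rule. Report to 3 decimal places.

Capital per effective worker breaks even when investment replaces (n + g + δ)·k; here n + g + δ = 0.111.
Golden rule sets MPK = n+g+δ: 0.29·k^(0.29−1) = 0.111, so k_gold = (0.29/0.111)^(1/0.71) ≈ 3.8675.
y_gold = 3.8675^0.29 ≈ 1.4803.
c_gold = y_gold − (n+g+δ)·k_gold = 1.4803 − 0.111·3.8675 ≈ 1.0510.

c_gold ≈ 1.051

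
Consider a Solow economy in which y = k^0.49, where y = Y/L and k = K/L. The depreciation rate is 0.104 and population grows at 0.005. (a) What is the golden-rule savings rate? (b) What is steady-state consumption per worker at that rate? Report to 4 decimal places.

n + δ = 0.005 + 0.104 = 0.109.
For Cobb-Douglas, s_gold equals capital's share: s_gold = 0.49.
Golden rule sets MPK = n+δ: 0.49·k^(0.49−1) = 0.109, so k_gold = (0.49/0.109)^(1/0.51) ≈ 19.0520.
y_gold = 19.0520^0.49 ≈ 4.2381; c_gold = (1−0.49)·y_gold ≈ 2.1614.

(a) s_gold = 0.4900; (b) c_gold ≈ 2.1614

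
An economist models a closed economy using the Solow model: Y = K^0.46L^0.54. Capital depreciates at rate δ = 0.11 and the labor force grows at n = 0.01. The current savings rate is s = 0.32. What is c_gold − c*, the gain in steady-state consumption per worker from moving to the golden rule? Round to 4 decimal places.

Δc ≈ 0.1283

Break-even investment rate: n + δ = 0.01 + 0.11 = 0.12.
Current steady state (s = 0.32): k* = (0.32/0.12)^(1/0.54) ≈ 6.1494, y* = 6.1494^0.46 ≈ 2.3060, c* = (1−0.32)·2.3060 ≈ 1.5681.
Maximizing c = f(k) − (n+δ)·k gives f'(k) = n+δ, i.e. 0.46·k^(0.46−1) = 0.12, so k_gold = (0.46/0.12)^(1/0.54) ≈ 12.0420.
y_gold = 12.0420^0.46 ≈ 3.1414, c_gold = y_gold − 0.12·k_gold ≈ 1.6963.
Gain: Δc = 1.6963 − 1.5681 ≈ 0.1283.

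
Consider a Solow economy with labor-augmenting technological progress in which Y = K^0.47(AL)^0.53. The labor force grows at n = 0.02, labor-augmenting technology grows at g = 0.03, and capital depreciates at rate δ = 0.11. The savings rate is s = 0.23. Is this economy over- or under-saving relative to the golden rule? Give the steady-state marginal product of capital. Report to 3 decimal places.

Capital per effective worker breaks even when investment replaces (n + g + δ)·k; here n + g + δ = 0.16.
Steady-state k*: s·k^0.47 = 0.16·k gives k* = (0.23/0.16)^(1/0.53) ≈ 1.9832.
MPK = 0.47·1.9832^(-0.53) ≈ 0.3270.
MPK > n+g+δ = 0.16, so the economy is dynamically efficient (under-saving).

under-saving; MPK ≈ 0.327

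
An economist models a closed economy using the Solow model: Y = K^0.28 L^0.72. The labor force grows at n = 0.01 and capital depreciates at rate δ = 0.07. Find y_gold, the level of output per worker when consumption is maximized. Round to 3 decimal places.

y_gold ≈ 1.628

Break-even investment rate: n + δ = 0.01 + 0.07 = 0.08.
Maximizing c = f(k) − (n+δ)·k gives f'(k) = n+δ, i.e. 0.28·k^(0.28−1) = 0.08, so k_gold = (0.28/0.08)^(1/0.72) ≈ 5.6971.
Output: y_gold = k_gold^0.28 = 5.6971^0.28 ≈ 1.6277.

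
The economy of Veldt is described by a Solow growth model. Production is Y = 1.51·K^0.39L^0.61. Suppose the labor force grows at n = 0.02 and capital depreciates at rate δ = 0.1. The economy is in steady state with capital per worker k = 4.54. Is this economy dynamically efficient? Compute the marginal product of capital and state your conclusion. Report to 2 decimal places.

The effective depreciation rate is n + δ = 0.02 + 0.1 = 0.12.
MPK = 0.39·1.51·k^(0.39−1) = 0.39·1.51·4.54^(-0.61) ≈ 0.2340.
MPK > 0.12, so the economy is dynamically efficient (under-saving).

dynamically efficient; MPK ≈ 0.23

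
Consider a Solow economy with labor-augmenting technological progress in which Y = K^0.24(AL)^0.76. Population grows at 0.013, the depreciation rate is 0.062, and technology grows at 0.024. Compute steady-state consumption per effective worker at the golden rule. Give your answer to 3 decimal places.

Break-even investment rate: n + g + δ = 0.013 + 0.024 + 0.062 = 0.099.
At the golden rule the marginal product of capital equals n+g+δ: 0.24·k^(0.24−1) = 0.099. Solving, k_gold = (0.24/0.099)^(1/0.76) ≈ 3.2064.
y_gold = 3.2064^0.24 ≈ 1.3227.
c_gold = y_gold − (n+g+δ)·k_gold = 1.3227 − 0.099·3.2064 ≈ 1.0052.

c_gold ≈ 1.005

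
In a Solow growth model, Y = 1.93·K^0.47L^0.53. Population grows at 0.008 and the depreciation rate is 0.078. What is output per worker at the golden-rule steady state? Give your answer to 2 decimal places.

y_gold ≈ 15.59

The effective depreciation rate is n + δ = 0.008 + 0.078 = 0.086.
Setting f'(k) = n+δ gives 0.47·1.93·k^(0.47−1) = 0.086, hence k_gold = (0.47·1.93/0.086)^(1/0.53) ≈ 85.2088.
Output: y_gold = 1.93·k_gold^0.47 = 1.93·85.2088^0.47 ≈ 15.5914.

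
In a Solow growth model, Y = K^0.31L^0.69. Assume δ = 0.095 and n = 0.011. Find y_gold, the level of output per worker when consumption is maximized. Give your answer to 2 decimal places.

y_gold ≈ 1.62

n + δ = 0.011 + 0.095 = 0.106.
Golden rule sets MPK = n+δ: 0.31·k^(0.31−1) = 0.106, so k_gold = (0.31/0.106)^(1/0.69) ≈ 4.7363.
Output: y_gold = k_gold^0.31 = 4.7363^0.31 ≈ 1.6195.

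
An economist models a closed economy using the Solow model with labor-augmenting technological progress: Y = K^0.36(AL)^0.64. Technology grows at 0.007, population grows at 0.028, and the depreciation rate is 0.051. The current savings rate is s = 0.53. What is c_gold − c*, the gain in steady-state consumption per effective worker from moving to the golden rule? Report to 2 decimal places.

Δc ≈ 0.12

Break-even investment rate: n + g + δ = 0.028 + 0.007 + 0.051 = 0.086.
Current steady state (s = 0.53): k* = (0.53/0.086)^(1/0.64) ≈ 17.1406, y* = 17.1406^0.36 ≈ 2.7813, c* = (1−0.53)·2.7813 ≈ 1.3072.
Golden rule sets MPK = n+g+δ: 0.36·k^(0.36−1) = 0.086, so k_gold = (0.36/0.086)^(1/0.64) ≈ 9.3663.
y_gold = 9.3663^0.36 ≈ 2.2375, c_gold = y_gold − 0.086·k_gold ≈ 1.4320.
Gain: Δc = 1.4320 − 1.3072 ≈ 0.1248.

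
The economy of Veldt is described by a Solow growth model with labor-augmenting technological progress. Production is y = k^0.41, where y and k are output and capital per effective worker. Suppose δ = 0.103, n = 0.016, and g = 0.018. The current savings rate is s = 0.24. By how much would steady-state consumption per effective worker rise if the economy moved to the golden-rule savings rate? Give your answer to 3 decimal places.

Δc ≈ 0.142

n + g + δ = 0.016 + 0.018 + 0.103 = 0.137.
Current steady state (s = 0.24): k* = (0.24/0.137)^(1/0.59) ≈ 2.5864, y* = 2.5864^0.41 ≈ 1.4764, c* = (1−0.24)·1.4764 ≈ 1.1221.
Setting f'(k) = n+g+δ gives 0.41·k^(0.41−1) = 0.137, hence k_gold = (0.41/0.137)^(1/0.59) ≈ 6.4104.
y_gold = 6.4104^0.41 ≈ 2.1420, c_gold = y_gold − 0.137·k_gold ≈ 1.2638.
Gain: Δc = 1.2638 − 1.1221 ≈ 0.1417.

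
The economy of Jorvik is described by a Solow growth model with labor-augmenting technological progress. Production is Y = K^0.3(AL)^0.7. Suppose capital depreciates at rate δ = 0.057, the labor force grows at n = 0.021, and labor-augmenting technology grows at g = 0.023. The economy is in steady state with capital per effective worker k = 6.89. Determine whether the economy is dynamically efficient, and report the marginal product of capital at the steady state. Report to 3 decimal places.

dynamically inefficient; MPK ≈ 0.078

Capital per effective worker breaks even when investment replaces (n + g + δ)·k; here n + g + δ = 0.101.
MPK = 0.3·k^(0.3−1) = 0.3·6.89^(-0.7) ≈ 0.0777.
MPK < 0.101, so the economy is dynamically inefficient (over-saving).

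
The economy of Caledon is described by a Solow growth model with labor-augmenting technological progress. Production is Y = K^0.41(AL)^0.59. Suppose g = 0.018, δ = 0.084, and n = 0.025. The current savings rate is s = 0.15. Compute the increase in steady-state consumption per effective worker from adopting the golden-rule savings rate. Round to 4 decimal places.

Capital per effective worker breaks even when investment replaces (n + g + δ)·k; here n + g + δ = 0.127.
Current steady state (s = 0.15): k* = (0.15/0.127)^(1/0.59) ≈ 1.3259, y* = 1.3259^0.41 ≈ 1.1226, c* = (1−0.15)·1.1226 ≈ 0.9542.
At the golden rule the marginal product of capital equals n+g+δ: 0.41·k^(0.41−1) = 0.127. Solving, k_gold = (0.41/0.127)^(1/0.59) ≈ 7.2892.
y_gold = 7.2892^0.41 ≈ 2.2579, c_gold = y_gold − 0.127·k_gold ≈ 1.3321.
Gain: Δc = 1.3321 − 0.9542 ≈ 0.3779.

Δc ≈ 0.3779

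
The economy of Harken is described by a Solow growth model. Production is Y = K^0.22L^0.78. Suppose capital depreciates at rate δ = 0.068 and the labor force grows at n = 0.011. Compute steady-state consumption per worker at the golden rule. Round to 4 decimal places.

Capital per worker breaks even when investment replaces (n + δ)·k; here n + δ = 0.079.
Golden rule sets MPK = n+δ: 0.22·k^(0.22−1) = 0.079, so k_gold = (0.22/0.079)^(1/0.78) ≈ 3.7175.
y_gold = 3.7175^0.22 ≈ 1.3349.
c_gold = y_gold − (n+δ)·k_gold = 1.3349 − 0.079·3.7175 ≈ 1.0412.

c_gold ≈ 1.0412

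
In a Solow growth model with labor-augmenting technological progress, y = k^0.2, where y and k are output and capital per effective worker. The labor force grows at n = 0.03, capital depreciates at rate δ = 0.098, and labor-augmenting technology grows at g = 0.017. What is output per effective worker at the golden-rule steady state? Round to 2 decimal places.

y_gold ≈ 1.08

n + g + δ = 0.03 + 0.017 + 0.098 = 0.145.
Maximizing c = f(k) − (n+g+δ)·k gives f'(k) = n+g+δ, i.e. 0.2·k^(0.2−1) = 0.145, so k_gold = (0.2/0.145)^(1/0.8) ≈ 1.4948.
Output: y_gold = k_gold^0.2 = 1.4948^0.2 ≈ 1.0837.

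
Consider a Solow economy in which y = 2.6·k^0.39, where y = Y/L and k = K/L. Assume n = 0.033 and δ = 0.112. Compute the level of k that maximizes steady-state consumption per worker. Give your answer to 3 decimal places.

k_gold ≈ 24.250

n + δ = 0.033 + 0.112 = 0.145.
At the golden rule the marginal product of capital equals n+δ: 0.39·2.6·k^(0.39−1) = 0.145. Solving, k_gold = (0.39·2.6/0.145)^(1/0.61) ≈ 24.2496.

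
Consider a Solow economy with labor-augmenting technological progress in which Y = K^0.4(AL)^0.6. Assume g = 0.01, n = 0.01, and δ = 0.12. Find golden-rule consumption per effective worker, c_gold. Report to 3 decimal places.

Break-even investment rate: n + g + δ = 0.01 + 0.01 + 0.12 = 0.14.
Setting f'(k) = n+g+δ gives 0.4·k^(0.4−1) = 0.14, hence k_gold = (0.4/0.14)^(1/0.6) ≈ 5.7529.
y_gold = 5.7529^0.4 ≈ 2.0135.
c_gold = y_gold − (n+g+δ)·k_gold = 2.0135 − 0.14·5.7529 ≈ 1.2081.

c_gold ≈ 1.208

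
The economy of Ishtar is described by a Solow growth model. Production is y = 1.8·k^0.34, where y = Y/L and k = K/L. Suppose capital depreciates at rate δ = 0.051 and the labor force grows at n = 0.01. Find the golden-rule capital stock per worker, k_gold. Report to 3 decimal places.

Break-even investment rate: n + δ = 0.01 + 0.051 = 0.061.
Maximizing c = f(k) − (n+δ)·k gives f'(k) = n+δ, i.e. 0.34·1.8·k^(0.34−1) = 0.061, so k_gold = (0.34·1.8/0.061)^(1/0.66) ≈ 32.9083.

k_gold ≈ 32.908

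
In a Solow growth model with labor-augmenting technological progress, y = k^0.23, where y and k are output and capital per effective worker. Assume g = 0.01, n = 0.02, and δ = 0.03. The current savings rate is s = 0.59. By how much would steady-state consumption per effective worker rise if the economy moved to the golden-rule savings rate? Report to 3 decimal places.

The effective depreciation rate is n + g + δ = 0.02 + 0.01 + 0.03 = 0.06.
Current steady state (s = 0.59): k* = (0.59/0.06)^(1/0.77) ≈ 19.4635, y* = 19.4635^0.23 ≈ 1.9793, c* = (1−0.59)·1.9793 ≈ 0.8115.
Maximizing c = f(k) − (n+g+δ)·k gives f'(k) = n+g+δ, i.e. 0.23·k^(0.23−1) = 0.06, so k_gold = (0.23/0.06)^(1/0.77) ≈ 5.7265.
y_gold = 5.7265^0.23 ≈ 1.4939, c_gold = y_gold − 0.06·k_gold ≈ 1.1503.
Gain: Δc = 1.1503 − 0.8115 ≈ 0.3388.

Δc ≈ 0.339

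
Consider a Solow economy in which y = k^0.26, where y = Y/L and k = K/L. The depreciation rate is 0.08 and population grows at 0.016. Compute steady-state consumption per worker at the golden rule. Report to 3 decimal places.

c_gold ≈ 1.050

Break-even investment rate: n + δ = 0.016 + 0.08 = 0.096.
Setting f'(k) = n+δ gives 0.26·k^(0.26−1) = 0.096, hence k_gold = (0.26/0.096)^(1/0.74) ≈ 3.8436.
y_gold = 3.8436^0.26 ≈ 1.4192.
c_gold = y_gold − (n+δ)·k_gold = 1.4192 − 0.096·3.8436 ≈ 1.0502.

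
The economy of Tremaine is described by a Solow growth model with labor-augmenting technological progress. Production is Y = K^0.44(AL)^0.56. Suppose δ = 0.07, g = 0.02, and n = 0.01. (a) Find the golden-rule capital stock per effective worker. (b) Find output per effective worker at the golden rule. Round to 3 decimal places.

(a) k_gold ≈ 14.094; (b) y_gold ≈ 3.203

Capital per effective worker breaks even when investment replaces (n + g + δ)·k; here n + g + δ = 0.1.
Golden rule sets MPK = n+g+δ: 0.44·k^(0.44−1) = 0.1, so k_gold = (0.44/0.1)^(1/0.56) ≈ 14.0936.
y_gold = 14.0936^0.44 ≈ 3.2031.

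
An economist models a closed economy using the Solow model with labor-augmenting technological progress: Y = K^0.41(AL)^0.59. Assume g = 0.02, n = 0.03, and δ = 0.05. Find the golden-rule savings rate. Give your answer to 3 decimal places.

s_gold = 0.410

Capital per effective worker breaks even when investment replaces (n + g + δ)·k; here n + g + δ = 0.1.
At the golden rule MPK = n+g+δ, and in any Cobb-Douglas steady state s = (n+g+δ)·k/y = MPK·k/y = capital's share 0.41.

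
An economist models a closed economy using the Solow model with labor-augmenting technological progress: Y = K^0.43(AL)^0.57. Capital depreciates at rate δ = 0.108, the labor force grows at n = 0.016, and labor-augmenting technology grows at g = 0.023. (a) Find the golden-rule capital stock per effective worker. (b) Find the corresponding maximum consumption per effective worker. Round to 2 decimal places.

The effective depreciation rate is n + g + δ = 0.016 + 0.023 + 0.108 = 0.147.
Setting f'(k) = n+g+δ gives 0.43·k^(0.43−1) = 0.147, hence k_gold = (0.43/0.147)^(1/0.57) ≈ 6.5737.
y_gold = 6.5737^0.43 ≈ 2.2473; c_gold = y_gold − 0.147·k_gold ≈ 1.2810.

(a) k_gold ≈ 6.57; (b) c_gold ≈ 1.28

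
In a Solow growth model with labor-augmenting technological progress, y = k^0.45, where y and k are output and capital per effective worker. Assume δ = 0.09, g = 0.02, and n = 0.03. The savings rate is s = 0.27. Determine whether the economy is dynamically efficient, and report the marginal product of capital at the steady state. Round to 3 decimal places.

n + g + δ = 0.03 + 0.02 + 0.09 = 0.14.
Steady-state k*: s·k^0.45 = 0.14·k gives k* = (0.27/0.14)^(1/0.55) ≈ 3.3007.
MPK = 0.45·3.3007^(-0.55) ≈ 0.2333.
MPK > n+g+δ = 0.14, so the economy is dynamically efficient (under-saving).

dynamically efficient; MPK ≈ 0.233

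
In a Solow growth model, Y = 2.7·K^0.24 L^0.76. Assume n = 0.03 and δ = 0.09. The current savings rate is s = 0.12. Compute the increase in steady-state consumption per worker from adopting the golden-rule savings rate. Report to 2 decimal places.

Capital per worker breaks even when investment replaces (n + δ)·k; here n + δ = 0.12.
Current steady state (s = 0.12): k* = (0.12·2.7/0.12)^(1/0.76) ≈ 3.6947, y* = 2.7·3.6947^0.24 ≈ 3.6947, c* = (1−0.12)·3.6947 ≈ 3.2514.
Setting f'(k) = n+δ gives 0.24·2.7·k^(0.24−1) = 0.12, hence k_gold = (0.24·2.7/0.12)^(1/0.76) ≈ 9.1976.
y_gold = 2.7·9.1976^0.24 ≈ 4.5988, c_gold = y_gold − 0.12·k_gold ≈ 3.4951.
Gain: Δc = 3.4951 − 3.2514 ≈ 0.2437.

Δc ≈ 0.24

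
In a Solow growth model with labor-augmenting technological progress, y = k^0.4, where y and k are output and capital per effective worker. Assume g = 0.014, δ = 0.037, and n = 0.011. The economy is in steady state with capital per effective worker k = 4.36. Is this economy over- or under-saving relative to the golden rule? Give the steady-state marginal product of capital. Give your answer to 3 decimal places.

under-saving; MPK ≈ 0.165

Capital per effective worker breaks even when investment replaces (n + g + δ)·k; here n + g + δ = 0.062.
MPK = 0.4·k^(0.4−1) = 0.4·4.36^(-0.6) ≈ 0.1653.
MPK > 0.062, so the economy is dynamically efficient (under-saving).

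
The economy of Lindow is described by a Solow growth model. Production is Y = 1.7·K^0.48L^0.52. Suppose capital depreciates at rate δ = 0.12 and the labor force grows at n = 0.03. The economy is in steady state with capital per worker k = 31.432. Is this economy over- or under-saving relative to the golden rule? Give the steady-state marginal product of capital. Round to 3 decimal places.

over-saving; MPK ≈ 0.136

The effective depreciation rate is n + δ = 0.03 + 0.12 = 0.15.
MPK = 0.48·1.7·k^(0.48−1) = 0.48·1.7·31.432^(-0.52) ≈ 0.1358.
MPK < 0.15, so the economy is dynamically inefficient (over-saving).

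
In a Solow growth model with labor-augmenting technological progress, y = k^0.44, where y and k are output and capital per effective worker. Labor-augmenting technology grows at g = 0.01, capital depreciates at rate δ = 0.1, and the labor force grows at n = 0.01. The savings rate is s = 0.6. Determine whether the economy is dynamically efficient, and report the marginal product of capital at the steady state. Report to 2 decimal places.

Capital per effective worker breaks even when investment replaces (n + g + δ)·k; here n + g + δ = 0.12.
Steady-state k*: s·k^0.44 = 0.12·k gives k* = (0.6/0.12)^(1/0.56) ≈ 17.7076.
MPK = 0.44·17.7076^(-0.56) ≈ 0.0880.
MPK < n+g+δ = 0.12, so the economy is dynamically inefficient (over-saving).

dynamically inefficient; MPK ≈ 0.09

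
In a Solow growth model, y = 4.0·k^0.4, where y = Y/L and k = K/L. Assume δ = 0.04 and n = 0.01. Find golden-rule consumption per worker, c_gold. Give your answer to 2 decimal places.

Break-even investment rate: n + δ = 0.01 + 0.04 = 0.05.
At the golden rule the marginal product of capital equals n+δ: 0.4·4.0·k^(0.4−1) = 0.05. Solving, k_gold = (0.4·4.0/0.05)^(1/0.6) ≈ 322.5398.
y_gold = 4.0·322.5398^0.4 ≈ 40.3175.
c_gold = y_gold − (n+δ)·k_gold = 40.3175 − 0.05·322.5398 ≈ 24.1905.

c_gold ≈ 24.19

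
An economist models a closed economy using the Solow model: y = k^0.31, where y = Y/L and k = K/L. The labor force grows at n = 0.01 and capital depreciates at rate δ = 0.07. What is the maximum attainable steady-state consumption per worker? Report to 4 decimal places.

c_gold ≈ 1.2681

Break-even investment rate: n + δ = 0.01 + 0.07 = 0.08.
Maximizing c = f(k) − (n+δ)·k gives f'(k) = n+δ, i.e. 0.31·k^(0.31−1) = 0.08, so k_gold = (0.31/0.08)^(1/0.69) ≈ 7.1214.
y_gold = 7.1214^0.31 ≈ 1.8378.
c_gold = y_gold − (n+δ)·k_gold = 1.8378 − 0.08·7.1214 ≈ 1.2681.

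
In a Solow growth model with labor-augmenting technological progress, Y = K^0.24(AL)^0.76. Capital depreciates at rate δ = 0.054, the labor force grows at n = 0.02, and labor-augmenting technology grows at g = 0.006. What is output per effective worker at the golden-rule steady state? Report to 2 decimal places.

y_gold ≈ 1.41

Break-even investment rate: n + g + δ = 0.02 + 0.006 + 0.054 = 0.08.
Maximizing c = f(k) − (n+g+δ)·k gives f'(k) = n+g+δ, i.e. 0.24·k^(0.24−1) = 0.08, so k_gold = (0.24/0.08)^(1/0.76) ≈ 4.2442.
Output: y_gold = k_gold^0.24 = 4.2442^0.24 ≈ 1.4147.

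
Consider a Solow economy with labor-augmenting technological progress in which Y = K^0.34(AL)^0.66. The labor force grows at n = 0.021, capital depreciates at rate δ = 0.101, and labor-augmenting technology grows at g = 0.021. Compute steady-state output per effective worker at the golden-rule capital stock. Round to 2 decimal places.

y_gold ≈ 1.56

Break-even investment rate: n + g + δ = 0.021 + 0.021 + 0.101 = 0.143.
Maximizing c = f(k) − (n+g+δ)·k gives f'(k) = n+g+δ, i.e. 0.34·k^(0.34−1) = 0.143, so k_gold = (0.34/0.143)^(1/0.66) ≈ 3.7146.
Output: y_gold = k_gold^0.34 = 3.7146^0.34 ≈ 1.5623.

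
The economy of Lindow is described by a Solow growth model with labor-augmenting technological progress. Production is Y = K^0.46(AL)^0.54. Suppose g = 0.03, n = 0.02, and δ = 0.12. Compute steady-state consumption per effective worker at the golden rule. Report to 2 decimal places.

c_gold ≈ 1.26

Break-even investment rate: n + g + δ = 0.02 + 0.03 + 0.12 = 0.17.
Setting f'(k) = n+g+δ gives 0.46·k^(0.46−1) = 0.17, hence k_gold = (0.46/0.17)^(1/0.54) ≈ 6.3179.
y_gold = 6.3179^0.46 ≈ 2.3349.
c_gold = y_gold − (n+g+δ)·k_gold = 2.3349 − 0.17·6.3179 ≈ 1.2608.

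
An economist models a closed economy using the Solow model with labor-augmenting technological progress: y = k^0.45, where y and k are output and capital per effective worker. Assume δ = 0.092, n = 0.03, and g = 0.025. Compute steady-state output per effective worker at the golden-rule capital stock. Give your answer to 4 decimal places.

The effective depreciation rate is n + g + δ = 0.03 + 0.025 + 0.092 = 0.147.
Golden rule sets MPK = n+g+δ: 0.45·k^(0.45−1) = 0.147, so k_gold = (0.45/0.147)^(1/0.55) ≈ 7.6462.
Output: y_gold = k_gold^0.45 = 7.6462^0.45 ≈ 2.4978.

y_gold ≈ 2.4978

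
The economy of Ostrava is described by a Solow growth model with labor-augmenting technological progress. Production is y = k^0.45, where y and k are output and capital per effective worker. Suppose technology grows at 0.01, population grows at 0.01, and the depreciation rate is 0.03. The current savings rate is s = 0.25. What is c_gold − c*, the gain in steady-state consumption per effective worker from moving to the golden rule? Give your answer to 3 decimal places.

Δc ≈ 0.521

n + g + δ = 0.01 + 0.01 + 0.03 = 0.05.
Current steady state (s = 0.25): k* = (0.25/0.05)^(1/0.55) ≈ 18.6575, y* = 18.6575^0.45 ≈ 3.7315, c* = (1−0.25)·3.7315 ≈ 2.7986.
Setting f'(k) = n+g+δ gives 0.45·k^(0.45−1) = 0.05, hence k_gold = (0.45/0.05)^(1/0.55) ≈ 54.3233.
y_gold = 54.3233^0.45 ≈ 6.0359, c_gold = y_gold − 0.05·k_gold ≈ 3.3198.
Gain: Δc = 3.3198 − 2.7986 ≈ 0.5211.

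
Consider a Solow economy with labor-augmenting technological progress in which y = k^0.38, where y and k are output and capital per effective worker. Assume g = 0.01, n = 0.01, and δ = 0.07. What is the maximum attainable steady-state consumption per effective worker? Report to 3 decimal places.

c_gold ≈ 1.499

Break-even investment rate: n + g + δ = 0.01 + 0.01 + 0.07 = 0.09.
At the golden rule the marginal product of capital equals n+g+δ: 0.38·k^(0.38−1) = 0.09. Solving, k_gold = (0.38/0.09)^(1/0.62) ≈ 10.2079.
y_gold = 10.2079^0.38 ≈ 2.4177.
c_gold = y_gold − (n+g+δ)·k_gold = 2.4177 − 0.09·10.2079 ≈ 1.4990.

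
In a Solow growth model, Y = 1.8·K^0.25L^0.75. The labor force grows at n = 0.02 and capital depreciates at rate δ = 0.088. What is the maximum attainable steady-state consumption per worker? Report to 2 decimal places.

c_gold ≈ 2.17

n + δ = 0.02 + 0.088 = 0.108.
Maximizing c = f(k) − (n+δ)·k gives f'(k) = n+δ, i.e. 0.25·1.8·k^(0.25−1) = 0.108, so k_gold = (0.25·1.8/0.108)^(1/0.75) ≈ 6.7048.
y_gold = 1.8·6.7048^0.25 ≈ 2.8965.
c_gold = y_gold − (n+δ)·k_gold = 2.8965 − 0.108·6.7048 ≈ 2.1724.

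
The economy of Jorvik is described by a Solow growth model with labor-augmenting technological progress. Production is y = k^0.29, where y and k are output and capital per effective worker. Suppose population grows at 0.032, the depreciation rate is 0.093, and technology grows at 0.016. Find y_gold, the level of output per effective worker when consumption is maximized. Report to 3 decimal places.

y_gold ≈ 1.343

Capital per effective worker breaks even when investment replaces (n + g + δ)·k; here n + g + δ = 0.141.
Golden rule sets MPK = n+g+δ: 0.29·k^(0.29−1) = 0.141, so k_gold = (0.29/0.141)^(1/0.71) ≈ 2.7612.
Output: y_gold = k_gold^0.29 = 2.7612^0.29 ≈ 1.3425.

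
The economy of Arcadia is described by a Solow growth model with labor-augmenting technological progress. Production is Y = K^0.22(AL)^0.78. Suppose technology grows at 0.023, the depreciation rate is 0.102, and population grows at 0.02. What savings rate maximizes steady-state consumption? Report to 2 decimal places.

Break-even investment rate: n + g + δ = 0.02 + 0.023 + 0.102 = 0.145.
At the golden rule MPK = n+g+δ, and in any Cobb-Douglas steady state s = (n+g+δ)·k/y = MPK·k/y = capital's share 0.22.

s_gold = 0.22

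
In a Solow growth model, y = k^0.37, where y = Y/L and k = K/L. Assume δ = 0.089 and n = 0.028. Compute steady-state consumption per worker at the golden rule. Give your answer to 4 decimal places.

c_gold ≈ 1.2388

n + δ = 0.028 + 0.089 = 0.117.
At the golden rule the marginal product of capital equals n+δ: 0.37·k^(0.37−1) = 0.117. Solving, k_gold = (0.37/0.117)^(1/0.63) ≈ 6.2184.
y_gold = 6.2184^0.37 ≈ 1.9663.
c_gold = y_gold − (n+δ)·k_gold = 1.9663 − 0.117·6.2184 ≈ 1.2388.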